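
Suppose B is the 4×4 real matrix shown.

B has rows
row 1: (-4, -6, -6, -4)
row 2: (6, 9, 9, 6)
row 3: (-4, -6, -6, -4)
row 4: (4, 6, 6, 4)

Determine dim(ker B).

3

Row reduce to echelon form.
R2 ← R2 + (3/2)·R1: [0, 0, 0, 0]
R3 ← R3 − R1: [0, 0, 0, 0]
R4 ← R4 + R1: [0, 0, 0, 0]
1 nonzero row, so rank(B) = 1.
B has 4 columns; by rank–nullity, nullity = 4 − 1 = 3.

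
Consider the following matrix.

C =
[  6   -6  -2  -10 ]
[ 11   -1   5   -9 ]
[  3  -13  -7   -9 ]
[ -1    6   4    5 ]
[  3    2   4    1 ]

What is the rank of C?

Row reduce to echelon form.
R2 ← R2 − (11/6)·R1: [0, 10, 26/3, 28/3]
R3 ← R3 − (1/2)·R1: [0, -10, -6, -4]
R4 ← R4 + (1/6)·R1: [0, 5, 11/3, 10/3]
R5 ← R5 − (1/2)·R1: [0, 5, 5, 6]
R3 ← R3 + R2: [0, 0, 8/3, 16/3]
R4 ← R4 − (1/2)·R2: [0, 0, -2/3, -4/3]
R5 ← R5 − (1/2)·R2: [0, 0, 2/3, 4/3]
R4 ← R4 + (1/4)·R3: [0, 0, 0, 0]
R5 ← R5 − (1/4)·R3: [0, 0, 0, 0]
Echelon form has 3 nonzero rows, so rank(C) = 3.

3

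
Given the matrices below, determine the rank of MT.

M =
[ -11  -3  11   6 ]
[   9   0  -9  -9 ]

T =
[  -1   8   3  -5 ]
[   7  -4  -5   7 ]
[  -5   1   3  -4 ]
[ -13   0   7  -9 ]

First compute MT:
[[-143, -65,  57, -64],
 [153,  63, -63,  72]]
Now row reduce the product.
R2 ← R2 + (153/143)·R1: [0, -72/11, -288/143, 504/143]
2 nonzero rows, so rank(MT) = 2.

2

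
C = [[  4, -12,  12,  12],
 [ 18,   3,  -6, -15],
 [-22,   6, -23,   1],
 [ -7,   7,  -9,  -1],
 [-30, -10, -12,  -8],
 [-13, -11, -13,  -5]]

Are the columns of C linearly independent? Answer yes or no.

yes

Row reduce C to echelon form.
R2 ← R2 − (9/2)·R1: [0, 57, -60, -69]
R3 ← R3 + (11/2)·R1: [0, -60, 43, 67]
R4 ← R4 + (7/4)·R1: [0, -14, 12, 20]
R5 ← R5 + (15/2)·R1: [0, -100, 78, 82]
R6 ← R6 + (13/4)·R1: [0, -50, 26, 34]
R3 ← R3 + (20/19)·R2: [0, 0, -383/19, -107/19]
R4 ← R4 + (14/57)·R2: [0, 0, -52/19, 58/19]
R5 ← R5 + (100/57)·R2: [0, 0, -518/19, -742/19]
R6 ← R6 + (50/57)·R2: [0, 0, -506/19, -504/19]
R4 ← R4 − (52/383)·R3: [0, 0, 0, 1462/383]
R5 ← R5 − (518/383)·R3: [0, 0, 0, -12040/383]
R6 ← R6 − (506/383)·R3: [0, 0, 0, -7310/383]
R5 ← R5 + (140/17)·R4: [0, 0, 0, 0]
R6 ← R6 + (5)·R4: [0, 0, 0, 0]
4 pivots among 4 columns.
Every column is a pivot column, so the columns are linearly independent.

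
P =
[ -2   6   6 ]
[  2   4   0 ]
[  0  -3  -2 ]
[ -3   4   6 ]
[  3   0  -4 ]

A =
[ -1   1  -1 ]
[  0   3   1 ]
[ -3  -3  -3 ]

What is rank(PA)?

3

First compute PA:
[[-16,  -2, -10],
 [ -2,  14,   2],
 [  6,  -3,   3],
 [-15,  -9, -11],
 [  9,  15,   9]]
Now row reduce the product.
R2 ← R2 − (1/8)·R1: [0, 57/4, 13/4]
R3 ← R3 + (3/8)·R1: [0, -15/4, -3/4]
R4 ← R4 − (15/16)·R1: [0, -57/8, -13/8]
R5 ← R5 + (9/16)·R1: [0, 111/8, 27/8]
R3 ← R3 + (5/19)·R2: [0, 0, 2/19]
R4 ← R4 + (1/2)·R2: [0, 0, 0]
R5 ← R5 − (37/38)·R2: [0, 0, 4/19]
R5 ← R5 − (2)·R3: [0, 0, 0]
3 nonzero rows, so rank(PA) = 3.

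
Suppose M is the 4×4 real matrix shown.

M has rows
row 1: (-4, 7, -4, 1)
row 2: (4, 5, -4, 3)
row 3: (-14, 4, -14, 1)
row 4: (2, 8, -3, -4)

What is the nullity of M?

Row reduce to echelon form.
R2 ← R2 + R1: [0, 12, -8, 4]
R3 ← R3 − (7/2)·R1: [0, -41/2, 0, -5/2]
R4 ← R4 + (1/2)·R1: [0, 23/2, -5, -7/2]
R3 ← R3 + (41/24)·R2: [0, 0, -41/3, 13/3]
R4 ← R4 − (23/24)·R2: [0, 0, 8/3, -22/3]
R4 ← R4 + (8/41)·R3: [0, 0, 0, -266/41]
4 nonzero rows, so rank(M) = 4.
M has 4 columns; by rank–nullity, nullity = 4 − 4 = 0.

0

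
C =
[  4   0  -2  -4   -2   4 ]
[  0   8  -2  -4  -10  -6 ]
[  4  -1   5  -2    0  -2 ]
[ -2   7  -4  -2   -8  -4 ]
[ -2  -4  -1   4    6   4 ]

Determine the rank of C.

4

Row reduce to echelon form.
R3 ← R3 − R1: [0, -1, 7, 2, 2, -6]
R4 ← R4 + (1/2)·R1: [0, 7, -5, -4, -9, -2]
R5 ← R5 + (1/2)·R1: [0, -4, -2, 2, 5, 6]
R3 ← R3 + (1/8)·R2: [0, 0, 27/4, 3/2, 3/4, -27/4]
R4 ← R4 − (7/8)·R2: [0, 0, -13/4, -1/2, -1/4, 13/4]
R5 ← R5 + (1/2)·R2: [0, 0, -3, 0, 0, 3]
R4 ← R4 + (13/27)·R3: [0, 0, 0, 2/9, 1/9, 0]
R5 ← R5 + (4/9)·R3: [0, 0, 0, 2/3, 1/3, 0]
R5 ← R5 − (3)·R4: [0, 0, 0, 0, 0, 0]
Echelon form has 4 nonzero rows, so rank(C) = 4.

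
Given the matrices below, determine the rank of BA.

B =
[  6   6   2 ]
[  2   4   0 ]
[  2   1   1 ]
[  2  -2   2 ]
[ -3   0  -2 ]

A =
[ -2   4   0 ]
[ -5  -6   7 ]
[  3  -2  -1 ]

First compute BA:
[[-36, -16,  40],
 [-24, -16,  28],
 [ -6,   0,   6],
 [ 12,  16, -16],
 [  0,  -8,   2]]
Now row reduce the product.
R2 ← R2 − (2/3)·R1: [0, -16/3, 4/3]
R3 ← R3 − (1/6)·R1: [0, 8/3, -2/3]
R4 ← R4 + (1/3)·R1: [0, 32/3, -8/3]
R3 ← R3 + (1/2)·R2: [0, 0, 0]
R4 ← R4 + (2)·R2: [0, 0, 0]
R5 ← R5 − (3/2)·R2: [0, 0, 0]
2 nonzero rows, so rank(BA) = 2.

2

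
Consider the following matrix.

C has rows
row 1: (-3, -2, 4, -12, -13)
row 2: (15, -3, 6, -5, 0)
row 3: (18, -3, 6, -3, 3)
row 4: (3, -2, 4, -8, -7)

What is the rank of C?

2

Row reduce to echelon form.
R2 ← R2 + (5)·R1: [0, -13, 26, -65, -65]
R3 ← R3 + (6)·R1: [0, -15, 30, -75, -75]
R4 ← R4 + R1: [0, -4, 8, -20, -20]
R3 ← R3 − (15/13)·R2: [0, 0, 0, 0, 0]
R4 ← R4 − (4/13)·R2: [0, 0, 0, 0, 0]
Echelon form has 2 nonzero rows, so rank(C) = 2.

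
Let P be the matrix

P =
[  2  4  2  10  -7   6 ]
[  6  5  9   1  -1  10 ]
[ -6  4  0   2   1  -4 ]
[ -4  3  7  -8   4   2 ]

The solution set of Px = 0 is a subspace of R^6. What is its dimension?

Row reduce to echelon form.
R2 ← R2 − (3)·R1: [0, -7, 3, -29, 20, -8]
R3 ← R3 + (3)·R1: [0, 16, 6, 32, -20, 14]
R4 ← R4 + (2)·R1: [0, 11, 11, 12, -10, 14]
R3 ← R3 + (16/7)·R2: [0, 0, 90/7, -240/7, 180/7, -30/7]
R4 ← R4 + (11/7)·R2: [0, 0, 110/7, -235/7, 150/7, 10/7]
R4 ← R4 − (11/9)·R3: [0, 0, 0, 25/3, -10, 20/3]
4 nonzero rows, so rank(P) = 4.
P has 6 columns; by rank–nullity, nullity = 6 − 4 = 2.

2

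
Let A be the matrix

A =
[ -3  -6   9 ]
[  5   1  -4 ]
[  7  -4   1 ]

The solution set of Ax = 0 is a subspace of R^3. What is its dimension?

1

Row reduce to echelon form.
R2 ← R2 + (5/3)·R1: [0, -9, 11]
R3 ← R3 + (7/3)·R1: [0, -18, 22]
R3 ← R3 − (2)·R2: [0, 0, 0]
2 nonzero rows, so rank(A) = 2.
A has 3 columns; by rank–nullity, nullity = 3 − 2 = 1.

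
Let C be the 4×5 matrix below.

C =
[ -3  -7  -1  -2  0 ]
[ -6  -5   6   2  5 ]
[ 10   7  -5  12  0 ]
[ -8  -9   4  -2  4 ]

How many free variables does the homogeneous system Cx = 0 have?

1

Row reduce to echelon form.
R2 ← R2 − (2)·R1: [0, 9, 8, 6, 5]
R3 ← R3 + (10/3)·R1: [0, -49/3, -25/3, 16/3, 0]
R4 ← R4 − (8/3)·R1: [0, 29/3, 20/3, 10/3, 4]
R3 ← R3 + (49/27)·R2: [0, 0, 167/27, 146/9, 245/27]
R4 ← R4 − (29/27)·R2: [0, 0, -52/27, -28/9, -37/27]
R4 ← R4 + (52/167)·R3: [0, 0, 0, 324/167, 243/167]
4 nonzero rows, so rank(C) = 4.
C has 5 columns; by rank–nullity, nullity = 5 − 4 = 1.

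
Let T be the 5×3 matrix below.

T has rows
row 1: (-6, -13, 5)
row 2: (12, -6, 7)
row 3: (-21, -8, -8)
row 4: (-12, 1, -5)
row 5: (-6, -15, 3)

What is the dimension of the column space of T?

Row reduce to echelon form.
R2 ← R2 + (2)·R1: [0, -32, 17]
R3 ← R3 − (7/2)·R1: [0, 75/2, -51/2]
R4 ← R4 − (2)·R1: [0, 27, -15]
R5 ← R5 − R1: [0, -2, -2]
R3 ← R3 + (75/64)·R2: [0, 0, -357/64]
R4 ← R4 + (27/32)·R2: [0, 0, -21/32]
R5 ← R5 − (1/16)·R2: [0, 0, -49/16]
R4 ← R4 − (2/17)·R3: [0, 0, 0]
R5 ← R5 − (28/51)·R3: [0, 0, 0]
Echelon form has 3 nonzero rows, so rank(T) = 3.
The column space has dimension equal to the rank: 3.

3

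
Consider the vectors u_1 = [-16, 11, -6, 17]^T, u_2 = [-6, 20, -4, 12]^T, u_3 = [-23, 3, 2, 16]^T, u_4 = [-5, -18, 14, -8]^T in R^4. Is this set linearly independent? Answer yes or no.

Form the matrix with these vectors as rows and row reduce.
R2 ← R2 − (3/8)·R1: [0, 127/8, -7/4, 45/8]
R3 ← R3 − (23/16)·R1: [0, -205/16, 85/8, -135/16]
R4 ← R4 − (5/16)·R1: [0, -343/16, 127/8, -213/16]
R3 ← R3 + (205/254)·R2: [0, 0, 1170/127, -495/127]
R4 ← R4 + (343/254)·R2: [0, 0, 1716/127, -726/127]
R4 ← R4 − (22/15)·R3: [0, 0, 0, 0]
3 nonzero rows, so the 4 vectors span a space of dimension 3.
Since 3 < 4, the vectors are linearly dependent.

no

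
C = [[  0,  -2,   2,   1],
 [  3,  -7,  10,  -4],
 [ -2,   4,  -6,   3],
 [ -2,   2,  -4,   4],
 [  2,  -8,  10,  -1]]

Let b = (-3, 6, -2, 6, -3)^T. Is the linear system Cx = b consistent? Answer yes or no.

no

Row reduce the augmented matrix [C | b].
Swap R1 ↔ R2
R3 ← R3 + (2/3)·R1: [0, -2/3, 2/3, 1/3, 2]
R4 ← R4 + (2/3)·R1: [0, -8/3, 8/3, 4/3, 10]
R5 ← R5 − (2/3)·R1: [0, -10/3, 10/3, 5/3, -7]
R3 ← R3 − (1/3)·R2: [0, 0, 0, 0, 3]
R4 ← R4 − (4/3)·R2: [0, 0, 0, 0, 14]
R5 ← R5 − (5/3)·R2: [0, 0, 0, 0, -2]
R4 ← R4 − (14/3)·R3: [0, 0, 0, 0, 0]
R5 ← R5 + (2/3)·R3: [0, 0, 0, 0, 0]
The echelon form has 3 nonzero rows; the last pivot sits in the augmented column, so rank(C) = 2 but rank([C|b]) = 3.
Since the ranks differ, the system is inconsistent.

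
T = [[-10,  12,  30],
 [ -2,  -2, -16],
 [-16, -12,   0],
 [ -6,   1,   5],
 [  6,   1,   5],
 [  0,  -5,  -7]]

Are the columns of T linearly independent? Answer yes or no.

yes

Row reduce T to echelon form.
R2 ← R2 − (1/5)·R1: [0, -22/5, -22]
R3 ← R3 − (8/5)·R1: [0, -156/5, -48]
R4 ← R4 − (3/5)·R1: [0, -31/5, -13]
R5 ← R5 + (3/5)·R1: [0, 41/5, 23]
R3 ← R3 − (78/11)·R2: [0, 0, 108]
R4 ← R4 − (31/22)·R2: [0, 0, 18]
R5 ← R5 + (41/22)·R2: [0, 0, -18]
R6 ← R6 − (25/22)·R2: [0, 0, 18]
R4 ← R4 − (1/6)·R3: [0, 0, 0]
R5 ← R5 + (1/6)·R3: [0, 0, 0]
R6 ← R6 − (1/6)·R3: [0, 0, 0]
3 pivots among 3 columns.
Every column is a pivot column, so the columns are linearly independent.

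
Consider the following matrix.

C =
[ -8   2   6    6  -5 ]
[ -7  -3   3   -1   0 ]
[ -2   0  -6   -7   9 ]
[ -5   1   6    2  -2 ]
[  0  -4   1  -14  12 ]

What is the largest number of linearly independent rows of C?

5

Row reduce to echelon form.
R2 ← R2 − (7/8)·R1: [0, -19/4, -9/4, -25/4, 35/8]
R3 ← R3 − (1/4)·R1: [0, -1/2, -15/2, -17/2, 41/4]
R4 ← R4 − (5/8)·R1: [0, -1/4, 9/4, -7/4, 9/8]
R3 ← R3 − (2/19)·R2: [0, 0, -138/19, -149/19, 186/19]
R4 ← R4 − (1/19)·R2: [0, 0, 45/19, -27/19, 17/19]
R5 ← R5 − (16/19)·R2: [0, 0, 55/19, -166/19, 158/19]
R4 ← R4 + (15/46)·R3: [0, 0, 0, -183/46, 94/23]
R5 ← R5 + (55/138)·R3: [0, 0, 0, -1637/138, 281/23]
R5 ← R5 − (1637/549)·R4: [0, 0, 0, 0, 17/549]
Echelon form has 5 nonzero rows, so rank(C) = 5.
The rank gives the maximum number of linearly independent rows: 5.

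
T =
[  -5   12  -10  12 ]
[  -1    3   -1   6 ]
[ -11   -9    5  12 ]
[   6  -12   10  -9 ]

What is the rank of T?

4

Row reduce to echelon form.
R2 ← R2 − (1/5)·R1: [0, 3/5, 1, 18/5]
R3 ← R3 − (11/5)·R1: [0, -177/5, 27, -72/5]
R4 ← R4 + (6/5)·R1: [0, 12/5, -2, 27/5]
R3 ← R3 + (59)·R2: [0, 0, 86, 198]
R4 ← R4 − (4)·R2: [0, 0, -6, -9]
R4 ← R4 + (3/43)·R3: [0, 0, 0, 207/43]
Echelon form has 4 nonzero rows, so rank(T) = 4.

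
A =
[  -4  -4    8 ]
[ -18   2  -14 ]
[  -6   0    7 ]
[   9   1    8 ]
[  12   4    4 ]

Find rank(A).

3

Row reduce to echelon form.
R2 ← R2 − (9/2)·R1: [0, 20, -50]
R3 ← R3 − (3/2)·R1: [0, 6, -5]
R4 ← R4 + (9/4)·R1: [0, -8, 26]
R5 ← R5 + (3)·R1: [0, -8, 28]
R3 ← R3 − (3/10)·R2: [0, 0, 10]
R4 ← R4 + (2/5)·R2: [0, 0, 6]
R5 ← R5 + (2/5)·R2: [0, 0, 8]
R4 ← R4 − (3/5)·R3: [0, 0, 0]
R5 ← R5 − (4/5)·R3: [0, 0, 0]
Echelon form has 3 nonzero rows, so rank(A) = 3.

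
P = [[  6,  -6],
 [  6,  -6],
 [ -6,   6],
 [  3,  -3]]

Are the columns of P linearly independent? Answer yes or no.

Row reduce P to echelon form.
R2 ← R2 − R1: [0, 0]
R3 ← R3 + R1: [0, 0]
R4 ← R4 − (1/2)·R1: [0, 0]
1 pivot among 2 columns.
Only 1 < 2 pivot columns, so the columns are linearly dependent.

no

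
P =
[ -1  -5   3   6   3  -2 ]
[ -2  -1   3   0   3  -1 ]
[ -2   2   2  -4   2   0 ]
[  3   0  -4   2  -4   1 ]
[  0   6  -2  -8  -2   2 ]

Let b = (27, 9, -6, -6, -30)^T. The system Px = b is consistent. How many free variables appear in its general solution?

Row reduce the augmented matrix [P | b].
R2 ← R2 − (2)·R1: [0, 9, -3, -12, -3, 3, -45]
R3 ← R3 − (2)·R1: [0, 12, -4, -16, -4, 4, -60]
R4 ← R4 + (3)·R1: [0, -15, 5, 20, 5, -5, 75]
R3 ← R3 − (4/3)·R2: [0, 0, 0, 0, 0, 0, 0]
R4 ← R4 + (5/3)·R2: [0, 0, 0, 0, 0, 0, 0]
R5 ← R5 − (2/3)·R2: [0, 0, 0, 0, 0, 0, 0]
The echelon form has 2 nonzero rows, and every pivot lies in the first 6 columns, so rank(P) = rank([P|b]) = 2.
The system is consistent.
Free variables = (unknowns) − (rank) = 6 − 2 = 4.

4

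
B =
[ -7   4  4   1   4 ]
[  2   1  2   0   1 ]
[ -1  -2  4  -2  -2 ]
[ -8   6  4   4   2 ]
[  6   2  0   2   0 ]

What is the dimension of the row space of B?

4

Row reduce to echelon form.
R2 ← R2 + (2/7)·R1: [0, 15/7, 22/7, 2/7, 15/7]
R3 ← R3 − (1/7)·R1: [0, -18/7, 24/7, -15/7, -18/7]
R4 ← R4 − (8/7)·R1: [0, 10/7, -4/7, 20/7, -18/7]
R5 ← R5 + (6/7)·R1: [0, 38/7, 24/7, 20/7, 24/7]
R3 ← R3 + (6/5)·R2: [0, 0, 36/5, -9/5, 0]
R4 ← R4 − (2/3)·R2: [0, 0, -8/3, 8/3, -4]
R5 ← R5 − (38/15)·R2: [0, 0, -68/15, 32/15, -2]
R4 ← R4 + (10/27)·R3: [0, 0, 0, 2, -4]
R5 ← R5 + (17/27)·R3: [0, 0, 0, 1, -2]
R5 ← R5 − (1/2)·R4: [0, 0, 0, 0, 0]
Echelon form has 4 nonzero rows, so rank(B) = 4.
The row space has dimension equal to the rank: 4.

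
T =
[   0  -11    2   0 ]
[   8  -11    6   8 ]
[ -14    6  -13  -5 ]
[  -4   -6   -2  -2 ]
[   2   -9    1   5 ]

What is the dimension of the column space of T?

Row reduce to echelon form.
Swap R1 ↔ R2
R3 ← R3 + (7/4)·R1: [0, -53/4, -5/2, 9]
R4 ← R4 + (1/2)·R1: [0, -23/2, 1, 2]
R5 ← R5 − (1/4)·R1: [0, -25/4, -1/2, 3]
R3 ← R3 − (53/44)·R2: [0, 0, -54/11, 9]
R4 ← R4 − (23/22)·R2: [0, 0, -12/11, 2]
R5 ← R5 − (25/44)·R2: [0, 0, -18/11, 3]
R4 ← R4 − (2/9)·R3: [0, 0, 0, 0]
R5 ← R5 − (1/3)·R3: [0, 0, 0, 0]
Echelon form has 3 nonzero rows, so rank(T) = 3.
The column space has dimension equal to the rank: 3.

3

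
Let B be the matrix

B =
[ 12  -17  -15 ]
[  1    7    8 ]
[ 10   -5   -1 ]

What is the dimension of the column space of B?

Row reduce to echelon form.
R2 ← R2 − (1/12)·R1: [0, 101/12, 37/4]
R3 ← R3 − (5/6)·R1: [0, 55/6, 23/2]
R3 ← R3 − (110/101)·R2: [0, 0, 144/101]
Echelon form has 3 nonzero rows, so rank(B) = 3.
The column space has dimension equal to the rank: 3.

3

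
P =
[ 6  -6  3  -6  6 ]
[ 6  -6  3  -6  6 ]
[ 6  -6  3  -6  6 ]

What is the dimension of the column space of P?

1

Row reduce to echelon form.
R2 ← R2 − R1: [0, 0, 0, 0, 0]
R3 ← R3 − R1: [0, 0, 0, 0, 0]
Echelon form has 1 nonzero row, so rank(P) = 1.
The column space has dimension equal to the rank: 1.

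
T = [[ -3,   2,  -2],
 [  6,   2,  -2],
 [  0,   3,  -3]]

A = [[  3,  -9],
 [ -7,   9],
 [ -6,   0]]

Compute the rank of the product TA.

2

First compute TA:
[[-11,  45],
 [ 16, -36],
 [ -3,  27]]
Now row reduce the product.
R2 ← R2 + (16/11)·R1: [0, 324/11]
R3 ← R3 − (3/11)·R1: [0, 162/11]
R3 ← R3 − (1/2)·R2: [0, 0]
2 nonzero rows, so rank(TA) = 2.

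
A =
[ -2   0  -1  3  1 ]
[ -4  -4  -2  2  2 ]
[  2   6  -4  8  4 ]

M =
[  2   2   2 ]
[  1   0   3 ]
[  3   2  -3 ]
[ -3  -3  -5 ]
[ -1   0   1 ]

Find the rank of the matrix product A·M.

First compute AM:
[[-17, -15, -15],
 [-26, -18, -22],
 [-30, -28,  -2]]
Now row reduce the product.
R2 ← R2 − (26/17)·R1: [0, 84/17, 16/17]
R3 ← R3 − (30/17)·R1: [0, -26/17, 416/17]
R3 ← R3 + (13/42)·R2: [0, 0, 520/21]
3 nonzero rows, so rank(AM) = 3.

3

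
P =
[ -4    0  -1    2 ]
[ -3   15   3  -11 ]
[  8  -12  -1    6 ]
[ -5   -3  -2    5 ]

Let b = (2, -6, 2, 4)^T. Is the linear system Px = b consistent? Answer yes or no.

yes

Row reduce the augmented matrix [P | b].
R2 ← R2 − (3/4)·R1: [0, 15, 15/4, -25/2, -15/2]
R3 ← R3 + (2)·R1: [0, -12, -3, 10, 6]
R4 ← R4 − (5/4)·R1: [0, -3, -3/4, 5/2, 3/2]
R3 ← R3 + (4/5)·R2: [0, 0, 0, 0, 0]
R4 ← R4 + (1/5)·R2: [0, 0, 0, 0, 0]
The echelon form has 2 nonzero rows, and every pivot lies in the first 4 columns, so rank(P) = rank([P|b]) = 2.
The system is consistent.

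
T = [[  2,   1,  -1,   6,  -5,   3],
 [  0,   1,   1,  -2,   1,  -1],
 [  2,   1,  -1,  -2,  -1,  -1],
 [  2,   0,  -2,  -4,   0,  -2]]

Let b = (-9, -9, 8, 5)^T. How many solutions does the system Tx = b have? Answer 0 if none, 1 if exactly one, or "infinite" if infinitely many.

Row reduce the augmented matrix [T | b].
R3 ← R3 − R1: [0, 0, 0, -8, 4, -4, 17]
R4 ← R4 − R1: [0, -1, -1, -10, 5, -5, 14]
R4 ← R4 + R2: [0, 0, 0, -12, 6, -6, 5]
R4 ← R4 − (3/2)·R3: [0, 0, 0, 0, 0, 0, -41/2]
The echelon form has 4 nonzero rows; the last pivot sits in the augmented column, so rank(T) = 3 but rank([T|b]) = 4.
Since the ranks differ, the system is inconsistent.
It has no solutions.

0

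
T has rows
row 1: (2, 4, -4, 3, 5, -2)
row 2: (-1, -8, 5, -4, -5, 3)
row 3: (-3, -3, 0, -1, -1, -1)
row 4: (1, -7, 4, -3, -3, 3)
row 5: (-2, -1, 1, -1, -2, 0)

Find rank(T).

Row reduce to echelon form.
R2 ← R2 + (1/2)·R1: [0, -6, 3, -5/2, -5/2, 2]
R3 ← R3 + (3/2)·R1: [0, 3, -6, 7/2, 13/2, -4]
R4 ← R4 − (1/2)·R1: [0, -9, 6, -9/2, -11/2, 4]
R5 ← R5 + R1: [0, 3, -3, 2, 3, -2]
R3 ← R3 + (1/2)·R2: [0, 0, -9/2, 9/4, 21/4, -3]
R4 ← R4 − (3/2)·R2: [0, 0, 3/2, -3/4, -7/4, 1]
R5 ← R5 + (1/2)·R2: [0, 0, -3/2, 3/4, 7/4, -1]
R4 ← R4 + (1/3)·R3: [0, 0, 0, 0, 0, 0]
R5 ← R5 − (1/3)·R3: [0, 0, 0, 0, 0, 0]
Echelon form has 3 nonzero rows, so rank(T) = 3.

3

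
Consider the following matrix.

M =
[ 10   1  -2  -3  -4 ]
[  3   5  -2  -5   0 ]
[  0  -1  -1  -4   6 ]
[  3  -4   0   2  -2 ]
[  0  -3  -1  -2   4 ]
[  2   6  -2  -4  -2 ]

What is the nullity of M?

Row reduce to echelon form.
R2 ← R2 − (3/10)·R1: [0, 47/10, -7/5, -41/10, 6/5]
R4 ← R4 − (3/10)·R1: [0, -43/10, 3/5, 29/10, -4/5]
R6 ← R6 − (1/5)·R1: [0, 29/5, -8/5, -17/5, -6/5]
R3 ← R3 + (10/47)·R2: [0, 0, -61/47, -229/47, 294/47]
R4 ← R4 + (43/47)·R2: [0, 0, -32/47, -40/47, 14/47]
R5 ← R5 + (30/47)·R2: [0, 0, -89/47, -217/47, 224/47]
R6 ← R6 − (58/47)·R2: [0, 0, 6/47, 78/47, -126/47]
R4 ← R4 − (32/61)·R3: [0, 0, 0, 104/61, -182/61]
R5 ← R5 − (89/61)·R3: [0, 0, 0, 152/61, -266/61]
R6 ← R6 + (6/61)·R3: [0, 0, 0, 72/61, -126/61]
R5 ← R5 − (19/13)·R4: [0, 0, 0, 0, 0]
R6 ← R6 − (9/13)·R4: [0, 0, 0, 0, 0]
4 nonzero rows, so rank(M) = 4.
M has 5 columns; by rank–nullity, nullity = 5 − 4 = 1.

1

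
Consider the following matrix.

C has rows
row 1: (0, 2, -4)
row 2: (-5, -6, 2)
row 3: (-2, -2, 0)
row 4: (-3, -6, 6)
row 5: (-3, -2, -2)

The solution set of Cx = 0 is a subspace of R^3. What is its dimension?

1

Row reduce to echelon form.
Swap R1 ↔ R2
R3 ← R3 − (2/5)·R1: [0, 2/5, -4/5]
R4 ← R4 − (3/5)·R1: [0, -12/5, 24/5]
R5 ← R5 − (3/5)·R1: [0, 8/5, -16/5]
R3 ← R3 − (1/5)·R2: [0, 0, 0]
R4 ← R4 + (6/5)·R2: [0, 0, 0]
R5 ← R5 − (4/5)·R2: [0, 0, 0]
2 nonzero rows, so rank(C) = 2.
C has 3 columns; by rank–nullity, nullity = 3 − 2 = 1.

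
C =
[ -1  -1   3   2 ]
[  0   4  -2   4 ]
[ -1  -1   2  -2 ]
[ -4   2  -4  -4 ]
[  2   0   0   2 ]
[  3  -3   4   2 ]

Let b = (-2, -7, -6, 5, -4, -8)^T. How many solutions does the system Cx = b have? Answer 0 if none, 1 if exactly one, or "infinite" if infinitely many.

0

Row reduce the augmented matrix [C | b].
R3 ← R3 − R1: [0, 0, -1, -4, -4]
R4 ← R4 − (4)·R1: [0, 6, -16, -12, 13]
R5 ← R5 + (2)·R1: [0, -2, 6, 6, -8]
R6 ← R6 + (3)·R1: [0, -6, 13, 8, -14]
R4 ← R4 − (3/2)·R2: [0, 0, -13, -18, 47/2]
R5 ← R5 + (1/2)·R2: [0, 0, 5, 8, -23/2]
R6 ← R6 + (3/2)·R2: [0, 0, 10, 14, -49/2]
R4 ← R4 − (13)·R3: [0, 0, 0, 34, 151/2]
R5 ← R5 + (5)·R3: [0, 0, 0, -12, -63/2]
R6 ← R6 + (10)·R3: [0, 0, 0, -26, -129/2]
R5 ← R5 + (6/17)·R4: [0, 0, 0, 0, -165/34]
R6 ← R6 + (13/17)·R4: [0, 0, 0, 0, -115/17]
R6 ← R6 − (46/33)·R5: [0, 0, 0, 0, 0]
The echelon form has 5 nonzero rows; the last pivot sits in the augmented column, so rank(C) = 4 but rank([C|b]) = 5.
Since the ranks differ, the system is inconsistent.
It has no solutions.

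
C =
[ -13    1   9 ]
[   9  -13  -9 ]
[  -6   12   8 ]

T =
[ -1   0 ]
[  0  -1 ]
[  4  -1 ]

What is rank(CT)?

First compute CT:
[[ 49, -10],
 [-45,  22],
 [ 38, -20]]
Now row reduce the product.
R2 ← R2 + (45/49)·R1: [0, 628/49]
R3 ← R3 − (38/49)·R1: [0, -600/49]
R3 ← R3 + (150/157)·R2: [0, 0]
2 nonzero rows, so rank(CT) = 2.

2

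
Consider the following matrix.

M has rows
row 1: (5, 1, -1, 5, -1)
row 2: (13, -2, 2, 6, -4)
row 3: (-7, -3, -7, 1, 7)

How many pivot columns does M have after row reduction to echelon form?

Row reduce to echelon form.
R2 ← R2 − (13/5)·R1: [0, -23/5, 23/5, -7, -7/5]
R3 ← R3 + (7/5)·R1: [0, -8/5, -42/5, 8, 28/5]
R3 ← R3 − (8/23)·R2: [0, 0, -10, 240/23, 140/23]
Echelon form has 3 nonzero rows, so rank(M) = 3.
Each nonzero row contributes one pivot column: 3 pivot columns.

3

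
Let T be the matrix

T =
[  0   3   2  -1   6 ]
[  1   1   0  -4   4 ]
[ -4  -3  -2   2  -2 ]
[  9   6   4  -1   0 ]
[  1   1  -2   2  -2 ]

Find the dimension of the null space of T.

1

Row reduce to echelon form.
Swap R1 ↔ R2
R3 ← R3 + (4)·R1: [0, 1, -2, -14, 14]
R4 ← R4 − (9)·R1: [0, -3, 4, 35, -36]
R5 ← R5 − R1: [0, 0, -2, 6, -6]
R3 ← R3 − (1/3)·R2: [0, 0, -8/3, -41/3, 12]
R4 ← R4 + R2: [0, 0, 6, 34, -30]
R4 ← R4 + (9/4)·R3: [0, 0, 0, 13/4, -3]
R5 ← R5 − (3/4)·R3: [0, 0, 0, 65/4, -15]
R5 ← R5 − (5)·R4: [0, 0, 0, 0, 0]
4 nonzero rows, so rank(T) = 4.
T has 5 columns; by rank–nullity, nullity = 5 − 4 = 1.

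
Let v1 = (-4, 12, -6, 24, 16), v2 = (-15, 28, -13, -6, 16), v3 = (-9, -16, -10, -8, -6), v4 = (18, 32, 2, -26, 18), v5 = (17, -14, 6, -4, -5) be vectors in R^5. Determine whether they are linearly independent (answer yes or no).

yes

Form the matrix with these vectors as rows and row reduce.
R2 ← R2 − (15/4)·R1: [0, -17, 19/2, -96, -44]
R3 ← R3 − (9/4)·R1: [0, -43, 7/2, -62, -42]
R4 ← R4 + (9/2)·R1: [0, 86, -25, 82, 90]
R5 ← R5 + (17/4)·R1: [0, 37, -39/2, 98, 63]
R3 ← R3 − (43/17)·R2: [0, 0, -349/17, 3074/17, 1178/17]
R4 ← R4 + (86/17)·R2: [0, 0, 392/17, -6862/17, -2254/17]
R5 ← R5 + (37/17)·R2: [0, 0, 20/17, -1886/17, -557/17]
R4 ← R4 + (392/349)·R3: [0, 0, 0, -69990/349, -19110/349]
R5 ← R5 + (20/349)·R3: [0, 0, 0, -35102/349, -10049/349]
R5 ← R5 − (17551/34995)·R4: [0, 0, 0, 0, -3107/2333]
5 nonzero rows, so the 5 vectors span a space of dimension 5.
Since 5 = 5, the vectors are linearly independent.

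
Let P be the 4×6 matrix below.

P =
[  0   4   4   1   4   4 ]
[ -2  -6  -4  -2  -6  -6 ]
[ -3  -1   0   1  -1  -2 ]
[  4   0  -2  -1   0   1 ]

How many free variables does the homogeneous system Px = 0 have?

Row reduce to echelon form.
Swap R1 ↔ R2
R3 ← R3 − (3/2)·R1: [0, 8, 6, 4, 8, 7]
R4 ← R4 + (2)·R1: [0, -12, -10, -5, -12, -11]
R3 ← R3 − (2)·R2: [0, 0, -2, 2, 0, -1]
R4 ← R4 + (3)·R2: [0, 0, 2, -2, 0, 1]
R4 ← R4 + R3: [0, 0, 0, 0, 0, 0]
3 nonzero rows, so rank(P) = 3.
P has 6 columns; by rank–nullity, nullity = 6 − 3 = 3.

3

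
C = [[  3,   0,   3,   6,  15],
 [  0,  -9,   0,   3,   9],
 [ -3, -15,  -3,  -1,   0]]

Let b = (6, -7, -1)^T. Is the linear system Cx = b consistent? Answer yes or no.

Row reduce the augmented matrix [C | b].
R3 ← R3 + R1: [0, -15, 0, 5, 15, 5]
R3 ← R3 − (5/3)·R2: [0, 0, 0, 0, 0, 50/3]
The echelon form has 3 nonzero rows; the last pivot sits in the augmented column, so rank(C) = 2 but rank([C|b]) = 3.
Since the ranks differ, the system is inconsistent.

no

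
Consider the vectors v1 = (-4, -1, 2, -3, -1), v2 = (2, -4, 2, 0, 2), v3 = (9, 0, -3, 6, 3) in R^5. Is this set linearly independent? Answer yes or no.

Form the matrix with these vectors as rows and row reduce.
R2 ← R2 + (1/2)·R1: [0, -9/2, 3, -3/2, 3/2]
R3 ← R3 + (9/4)·R1: [0, -9/4, 3/2, -3/4, 3/4]
R3 ← R3 − (1/2)·R2: [0, 0, 0, 0, 0]
2 nonzero rows, so the 3 vectors span a space of dimension 2.
Since 2 < 3, the vectors are linearly dependent.

no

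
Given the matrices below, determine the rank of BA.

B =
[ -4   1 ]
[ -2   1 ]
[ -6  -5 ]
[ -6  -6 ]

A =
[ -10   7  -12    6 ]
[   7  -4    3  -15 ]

First compute BA:
[[ 47, -32,  51, -39],
 [ 27, -18,  27, -27],
 [ 25, -22,  57,  39],
 [ 18, -18,  54,  54]]
Now row reduce the product.
R2 ← R2 − (27/47)·R1: [0, 18/47, -108/47, -216/47]
R3 ← R3 − (25/47)·R1: [0, -234/47, 1404/47, 2808/47]
R4 ← R4 − (18/47)·R1: [0, -270/47, 1620/47, 3240/47]
R3 ← R3 + (13)·R2: [0, 0, 0, 0]
R4 ← R4 + (15)·R2: [0, 0, 0, 0]
2 nonzero rows, so rank(BA) = 2.

2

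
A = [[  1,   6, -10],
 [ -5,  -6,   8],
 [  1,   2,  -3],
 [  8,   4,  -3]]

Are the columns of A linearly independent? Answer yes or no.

no

Row reduce A to echelon form.
R2 ← R2 + (5)·R1: [0, 24, -42]
R3 ← R3 − R1: [0, -4, 7]
R4 ← R4 − (8)·R1: [0, -44, 77]
R3 ← R3 + (1/6)·R2: [0, 0, 0]
R4 ← R4 + (11/6)·R2: [0, 0, 0]
2 pivots among 3 columns.
Only 2 < 3 pivot columns, so the columns are linearly dependent.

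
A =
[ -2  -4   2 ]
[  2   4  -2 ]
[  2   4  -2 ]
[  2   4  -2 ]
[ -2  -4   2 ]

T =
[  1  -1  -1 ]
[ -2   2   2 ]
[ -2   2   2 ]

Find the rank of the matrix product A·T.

1

First compute AT:
[[  2,  -2,  -2],
 [ -2,   2,   2],
 [ -2,   2,   2],
 [ -2,   2,   2],
 [  2,  -2,  -2]]
Now row reduce the product.
R2 ← R2 + R1: [0, 0, 0]
R3 ← R3 + R1: [0, 0, 0]
R4 ← R4 + R1: [0, 0, 0]
R5 ← R5 − R1: [0, 0, 0]
1 nonzero row, so rank(AT) = 1.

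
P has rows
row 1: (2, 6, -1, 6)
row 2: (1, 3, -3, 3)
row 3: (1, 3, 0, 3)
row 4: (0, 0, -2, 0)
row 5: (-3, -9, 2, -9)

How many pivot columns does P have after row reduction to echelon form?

Row reduce to echelon form.
R2 ← R2 − (1/2)·R1: [0, 0, -5/2, 0]
R3 ← R3 − (1/2)·R1: [0, 0, 1/2, 0]
R5 ← R5 + (3/2)·R1: [0, 0, 1/2, 0]
R3 ← R3 + (1/5)·R2: [0, 0, 0, 0]
R4 ← R4 − (4/5)·R2: [0, 0, 0, 0]
R5 ← R5 + (1/5)·R2: [0, 0, 0, 0]
Echelon form has 2 nonzero rows, so rank(P) = 2.
Each nonzero row contributes one pivot column: 2 pivot columns.

2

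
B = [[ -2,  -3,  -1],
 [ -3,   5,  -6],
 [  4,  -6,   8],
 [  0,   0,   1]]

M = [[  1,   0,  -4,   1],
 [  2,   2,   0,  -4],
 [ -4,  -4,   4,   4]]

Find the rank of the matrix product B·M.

First compute BM:
[[ -4,  -2,   4,   6],
 [ 31,  34, -12, -47],
 [-40, -44,  16,  60],
 [ -4,  -4,   4,   4]]
Now row reduce the product.
R2 ← R2 + (31/4)·R1: [0, 37/2, 19, -1/2]
R3 ← R3 − (10)·R1: [0, -24, -24, 0]
R4 ← R4 − R1: [0, -2, 0, -2]
R3 ← R3 + (48/37)·R2: [0, 0, 24/37, -24/37]
R4 ← R4 + (4/37)·R2: [0, 0, 76/37, -76/37]
R4 ← R4 − (19/6)·R3: [0, 0, 0, 0]
3 nonzero rows, so rank(BM) = 3.

3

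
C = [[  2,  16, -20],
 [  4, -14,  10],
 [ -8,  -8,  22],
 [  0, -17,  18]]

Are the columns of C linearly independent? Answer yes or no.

yes

Row reduce C to echelon form.
R2 ← R2 − (2)·R1: [0, -46, 50]
R3 ← R3 + (4)·R1: [0, 56, -58]
R3 ← R3 + (28/23)·R2: [0, 0, 66/23]
R4 ← R4 − (17/46)·R2: [0, 0, -11/23]
R4 ← R4 + (1/6)·R3: [0, 0, 0]
3 pivots among 3 columns.
Every column is a pivot column, so the columns are linearly independent.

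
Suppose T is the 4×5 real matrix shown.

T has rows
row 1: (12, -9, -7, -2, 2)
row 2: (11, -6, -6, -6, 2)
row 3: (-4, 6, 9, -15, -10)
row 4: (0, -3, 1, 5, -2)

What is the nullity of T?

1

Row reduce to echelon form.
R2 ← R2 − (11/12)·R1: [0, 9/4, 5/12, -25/6, 1/6]
R3 ← R3 + (1/3)·R1: [0, 3, 20/3, -47/3, -28/3]
R3 ← R3 − (4/3)·R2: [0, 0, 55/9, -91/9, -86/9]
R4 ← R4 + (4/3)·R2: [0, 0, 14/9, -5/9, -16/9]
R4 ← R4 − (14/55)·R3: [0, 0, 0, 111/55, 36/55]
4 nonzero rows, so rank(T) = 4.
T has 5 columns; by rank–nullity, nullity = 5 − 4 = 1.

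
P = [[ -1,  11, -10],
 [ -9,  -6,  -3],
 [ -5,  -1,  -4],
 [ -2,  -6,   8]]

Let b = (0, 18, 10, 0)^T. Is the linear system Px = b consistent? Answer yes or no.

yes

Row reduce the augmented matrix [P | b].
R2 ← R2 − (9)·R1: [0, -105, 87, 18]
R3 ← R3 − (5)·R1: [0, -56, 46, 10]
R4 ← R4 − (2)·R1: [0, -28, 28, 0]
R3 ← R3 − (8/15)·R2: [0, 0, -2/5, 2/5]
R4 ← R4 − (4/15)·R2: [0, 0, 24/5, -24/5]
R4 ← R4 + (12)·R3: [0, 0, 0, 0]
The echelon form has 3 nonzero rows, and every pivot lies in the first 3 columns, so rank(P) = rank([P|b]) = 3.
The system is consistent.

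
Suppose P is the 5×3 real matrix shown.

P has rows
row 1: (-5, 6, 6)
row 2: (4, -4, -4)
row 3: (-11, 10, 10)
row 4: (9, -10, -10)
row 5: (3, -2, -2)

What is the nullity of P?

1

Row reduce to echelon form.
R2 ← R2 + (4/5)·R1: [0, 4/5, 4/5]
R3 ← R3 − (11/5)·R1: [0, -16/5, -16/5]
R4 ← R4 + (9/5)·R1: [0, 4/5, 4/5]
R5 ← R5 + (3/5)·R1: [0, 8/5, 8/5]
R3 ← R3 + (4)·R2: [0, 0, 0]
R4 ← R4 − R2: [0, 0, 0]
R5 ← R5 − (2)·R2: [0, 0, 0]
2 nonzero rows, so rank(P) = 2.
P has 3 columns; by rank–nullity, nullity = 3 − 2 = 1.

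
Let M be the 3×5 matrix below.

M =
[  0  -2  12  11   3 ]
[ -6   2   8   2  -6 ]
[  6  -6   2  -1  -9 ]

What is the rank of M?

Row reduce to echelon form.
Swap R1 ↔ R2
R3 ← R3 + R1: [0, -4, 10, 1, -15]
R3 ← R3 − (2)·R2: [0, 0, -14, -21, -21]
Echelon form has 3 nonzero rows, so rank(M) = 3.

3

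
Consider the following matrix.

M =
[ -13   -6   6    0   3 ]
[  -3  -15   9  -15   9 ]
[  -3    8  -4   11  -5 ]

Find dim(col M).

3

Row reduce to echelon form.
R2 ← R2 − (3/13)·R1: [0, -177/13, 99/13, -15, 108/13]
R3 ← R3 − (3/13)·R1: [0, 122/13, -70/13, 11, -74/13]
R3 ← R3 + (122/177)·R2: [0, 0, -8/59, 39/59, 2/59]
Echelon form has 3 nonzero rows, so rank(M) = 3.
The column space has dimension equal to the rank: 3.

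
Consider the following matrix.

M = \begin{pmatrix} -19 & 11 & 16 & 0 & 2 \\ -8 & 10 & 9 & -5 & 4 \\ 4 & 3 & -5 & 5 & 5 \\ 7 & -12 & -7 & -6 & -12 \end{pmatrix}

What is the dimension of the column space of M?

4

Row reduce to echelon form.
R2 ← R2 − (8/19)·R1: [0, 102/19, 43/19, -5, 60/19]
R3 ← R3 + (4/19)·R1: [0, 101/19, -31/19, 5, 103/19]
R4 ← R4 + (7/19)·R1: [0, -151/19, -21/19, -6, -214/19]
R3 ← R3 − (101/102)·R2: [0, 0, -395/102, 1015/102, 39/17]
R4 ← R4 + (151/102)·R2: [0, 0, 229/102, -1367/102, -112/17]
R4 ← R4 + (229/395)·R3: [0, 0, 0, -603/79, -2077/395]
Echelon form has 4 nonzero rows, so rank(M) = 4.
The column space has dimension equal to the rank: 4.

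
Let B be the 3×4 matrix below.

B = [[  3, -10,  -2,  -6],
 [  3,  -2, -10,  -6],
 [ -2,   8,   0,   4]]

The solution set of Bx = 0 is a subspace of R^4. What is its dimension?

2

Row reduce to echelon form.
R2 ← R2 − R1: [0, 8, -8, 0]
R3 ← R3 + (2/3)·R1: [0, 4/3, -4/3, 0]
R3 ← R3 − (1/6)·R2: [0, 0, 0, 0]
2 nonzero rows, so rank(B) = 2.
B has 4 columns; by rank–nullity, nullity = 4 − 2 = 2.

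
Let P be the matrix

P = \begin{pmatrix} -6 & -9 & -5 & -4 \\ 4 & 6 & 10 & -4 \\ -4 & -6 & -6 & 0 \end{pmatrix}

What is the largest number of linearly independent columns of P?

Row reduce to echelon form.
R2 ← R2 + (2/3)·R1: [0, 0, 20/3, -20/3]
R3 ← R3 − (2/3)·R1: [0, 0, -8/3, 8/3]
R3 ← R3 + (2/5)·R2: [0, 0, 0, 0]
Echelon form has 2 nonzero rows, so rank(P) = 2.
The rank gives the maximum number of linearly independent columns: 2.

2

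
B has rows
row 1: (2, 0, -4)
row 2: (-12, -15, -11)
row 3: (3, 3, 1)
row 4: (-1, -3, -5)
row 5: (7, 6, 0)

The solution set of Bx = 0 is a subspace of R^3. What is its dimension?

1

Row reduce to echelon form.
R2 ← R2 + (6)·R1: [0, -15, -35]
R3 ← R3 − (3/2)·R1: [0, 3, 7]
R4 ← R4 + (1/2)·R1: [0, -3, -7]
R5 ← R5 − (7/2)·R1: [0, 6, 14]
R3 ← R3 + (1/5)·R2: [0, 0, 0]
R4 ← R4 − (1/5)·R2: [0, 0, 0]
R5 ← R5 + (2/5)·R2: [0, 0, 0]
2 nonzero rows, so rank(B) = 2.
B has 3 columns; by rank–nullity, nullity = 3 − 2 = 1.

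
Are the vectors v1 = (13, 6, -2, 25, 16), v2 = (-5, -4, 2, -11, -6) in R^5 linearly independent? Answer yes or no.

Form the matrix with these vectors as rows and row reduce.
R2 ← R2 + (5/13)·R1: [0, -22/13, 16/13, -18/13, 2/13]
2 nonzero rows, so the 2 vectors span a space of dimension 2.
Since 2 = 2, the vectors are linearly independent.

yes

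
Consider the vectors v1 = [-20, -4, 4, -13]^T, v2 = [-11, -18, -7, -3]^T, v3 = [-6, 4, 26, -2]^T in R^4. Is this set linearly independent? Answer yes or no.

Form the matrix with these vectors as rows and row reduce.
R2 ← R2 − (11/20)·R1: [0, -79/5, -46/5, 83/20]
R3 ← R3 − (3/10)·R1: [0, 26/5, 124/5, 19/10]
R3 ← R3 + (26/79)·R2: [0, 0, 1720/79, 258/79]
3 nonzero rows, so the 3 vectors span a space of dimension 3.
Since 3 = 3, the vectors are linearly independent.

yes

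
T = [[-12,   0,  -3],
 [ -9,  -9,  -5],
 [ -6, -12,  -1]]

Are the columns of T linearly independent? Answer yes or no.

Row reduce T to echelon form.
R2 ← R2 − (3/4)·R1: [0, -9, -11/4]
R3 ← R3 − (1/2)·R1: [0, -12, 1/2]
R3 ← R3 − (4/3)·R2: [0, 0, 25/6]
3 pivots among 3 columns.
Every column is a pivot column, so the columns are linearly independent.

yes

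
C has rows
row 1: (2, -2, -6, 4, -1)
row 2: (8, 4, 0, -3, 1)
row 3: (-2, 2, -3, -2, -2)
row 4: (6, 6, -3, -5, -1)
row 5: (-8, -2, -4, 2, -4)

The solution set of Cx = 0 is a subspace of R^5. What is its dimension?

1

Row reduce to echelon form.
R2 ← R2 − (4)·R1: [0, 12, 24, -19, 5]
R3 ← R3 + R1: [0, 0, -9, 2, -3]
R4 ← R4 − (3)·R1: [0, 12, 15, -17, 2]
R5 ← R5 + (4)·R1: [0, -10, -28, 18, -8]
R4 ← R4 − R2: [0, 0, -9, 2, -3]
R5 ← R5 + (5/6)·R2: [0, 0, -8, 13/6, -23/6]
R4 ← R4 − R3: [0, 0, 0, 0, 0]
R5 ← R5 − (8/9)·R3: [0, 0, 0, 7/18, -7/6]
Swap R4 ↔ R5
4 nonzero rows, so rank(C) = 4.
C has 5 columns; by rank–nullity, nullity = 5 − 4 = 1.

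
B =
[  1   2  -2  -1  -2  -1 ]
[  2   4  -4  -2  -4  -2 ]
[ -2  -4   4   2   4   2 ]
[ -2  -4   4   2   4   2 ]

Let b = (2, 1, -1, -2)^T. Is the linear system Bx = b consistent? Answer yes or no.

Row reduce the augmented matrix [B | b].
R2 ← R2 − (2)·R1: [0, 0, 0, 0, 0, 0, -3]
R3 ← R3 + (2)·R1: [0, 0, 0, 0, 0, 0, 3]
R4 ← R4 + (2)·R1: [0, 0, 0, 0, 0, 0, 2]
R3 ← R3 + R2: [0, 0, 0, 0, 0, 0, 0]
R4 ← R4 + (2/3)·R2: [0, 0, 0, 0, 0, 0, 0]
The echelon form has 2 nonzero rows; the last pivot sits in the augmented column, so rank(B) = 1 but rank([B|b]) = 2.
Since the ranks differ, the system is inconsistent.

no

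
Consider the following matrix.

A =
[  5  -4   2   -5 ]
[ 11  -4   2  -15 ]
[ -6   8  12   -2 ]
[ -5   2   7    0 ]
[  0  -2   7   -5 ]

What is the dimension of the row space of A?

Row reduce to echelon form.
R2 ← R2 − (11/5)·R1: [0, 24/5, -12/5, -4]
R3 ← R3 + (6/5)·R1: [0, 16/5, 72/5, -8]
R4 ← R4 + R1: [0, -2, 9, -5]
R3 ← R3 − (2/3)·R2: [0, 0, 16, -16/3]
R4 ← R4 + (5/12)·R2: [0, 0, 8, -20/3]
R5 ← R5 + (5/12)·R2: [0, 0, 6, -20/3]
R4 ← R4 − (1/2)·R3: [0, 0, 0, -4]
R5 ← R5 − (3/8)·R3: [0, 0, 0, -14/3]
R5 ← R5 − (7/6)·R4: [0, 0, 0, 0]
Echelon form has 4 nonzero rows, so rank(A) = 4.
The row space has dimension equal to the rank: 4.

4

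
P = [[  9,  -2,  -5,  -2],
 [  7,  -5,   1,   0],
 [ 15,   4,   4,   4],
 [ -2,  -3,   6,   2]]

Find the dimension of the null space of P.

1

Row reduce to echelon form.
R2 ← R2 − (7/9)·R1: [0, -31/9, 44/9, 14/9]
R3 ← R3 − (5/3)·R1: [0, 22/3, 37/3, 22/3]
R4 ← R4 + (2/9)·R1: [0, -31/9, 44/9, 14/9]
R3 ← R3 + (66/31)·R2: [0, 0, 705/31, 330/31]
R4 ← R4 − R2: [0, 0, 0, 0]
3 nonzero rows, so rank(P) = 3.
P has 4 columns; by rank–nullity, nullity = 4 − 3 = 1.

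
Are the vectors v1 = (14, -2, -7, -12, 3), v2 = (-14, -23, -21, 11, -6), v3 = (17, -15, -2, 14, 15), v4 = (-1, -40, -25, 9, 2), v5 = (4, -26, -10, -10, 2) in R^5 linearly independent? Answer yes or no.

yes

Form the matrix with these vectors as rows and row reduce.
R2 ← R2 + R1: [0, -25, -28, -1, -3]
R3 ← R3 − (17/14)·R1: [0, -88/7, 13/2, 200/7, 159/14]
R4 ← R4 + (1/14)·R1: [0, -281/7, -51/2, 57/7, 31/14]
R5 ← R5 − (2/7)·R1: [0, -178/7, -8, -46/7, 8/7]
R3 ← R3 − (88/175)·R2: [0, 0, 1029/50, 5088/175, 4503/350]
R4 ← R4 − (281/175)·R2: [0, 0, 973/50, 1706/175, 2461/350]
R5 ← R5 − (178/175)·R2: [0, 0, 512/25, -972/175, 734/175]
R4 ← R4 − (139/147)·R3: [0, 0, 0, -6086/343, -1761/343]
R5 ← R5 − (1024/1029)·R3: [0, 0, 0, -82804/2401, -20670/2401]
R5 ← R5 − (41402/21301)·R4: [0, 0, 0, 0, 29184/21301]
5 nonzero rows, so the 5 vectors span a space of dimension 5.
Since 5 = 5, the vectors are linearly independent.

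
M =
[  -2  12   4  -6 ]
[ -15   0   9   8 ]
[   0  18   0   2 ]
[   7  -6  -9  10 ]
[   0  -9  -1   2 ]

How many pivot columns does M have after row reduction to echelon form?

Row reduce to echelon form.
R2 ← R2 − (15/2)·R1: [0, -90, -21, 53]
R4 ← R4 + (7/2)·R1: [0, 36, 5, -11]
R3 ← R3 + (1/5)·R2: [0, 0, -21/5, 63/5]
R4 ← R4 + (2/5)·R2: [0, 0, -17/5, 51/5]
R5 ← R5 − (1/10)·R2: [0, 0, 11/10, -33/10]
R4 ← R4 − (17/21)·R3: [0, 0, 0, 0]
R5 ← R5 + (11/42)·R3: [0, 0, 0, 0]
Echelon form has 3 nonzero rows, so rank(M) = 3.
Each nonzero row contributes one pivot column: 3 pivot columns.

3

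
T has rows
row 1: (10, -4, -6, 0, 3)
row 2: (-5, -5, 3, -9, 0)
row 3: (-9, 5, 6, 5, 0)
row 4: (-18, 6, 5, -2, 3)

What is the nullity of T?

1

Row reduce to echelon form.
R2 ← R2 + (1/2)·R1: [0, -7, 0, -9, 3/2]
R3 ← R3 + (9/10)·R1: [0, 7/5, 3/5, 5, 27/10]
R4 ← R4 + (9/5)·R1: [0, -6/5, -29/5, -2, 42/5]
R3 ← R3 + (1/5)·R2: [0, 0, 3/5, 16/5, 3]
R4 ← R4 − (6/35)·R2: [0, 0, -29/5, -16/35, 57/7]
R4 ← R4 + (29/3)·R3: [0, 0, 0, 640/21, 260/7]
4 nonzero rows, so rank(T) = 4.
T has 5 columns; by rank–nullity, nullity = 5 − 4 = 1.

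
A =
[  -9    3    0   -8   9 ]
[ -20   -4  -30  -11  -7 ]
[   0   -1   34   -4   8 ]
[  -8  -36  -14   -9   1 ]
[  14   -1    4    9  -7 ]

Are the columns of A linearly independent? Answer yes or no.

Row reduce A to echelon form.
R2 ← R2 − (20/9)·R1: [0, -32/3, -30, 61/9, -27]
R4 ← R4 − (8/9)·R1: [0, -116/3, -14, -17/9, -7]
R5 ← R5 + (14/9)·R1: [0, 11/3, 4, -31/9, 7]
R3 ← R3 − (3/32)·R2: [0, 0, 589/16, -445/96, 337/32]
R4 ← R4 − (29/8)·R2: [0, 0, 379/4, -635/24, 727/8]
R5 ← R5 + (11/32)·R2: [0, 0, -101/16, -107/96, -73/32]
R4 ← R4 − (1516/589)·R3: [0, 0, 0, -25670/1767, 37560/589]
R5 ← R5 + (101/589)·R3: [0, 0, 0, -3374/1767, -280/589]
R5 ← R5 − (1687/12835)·R4: [0, 0, 0, 0, -22736/2567]
5 pivots among 5 columns.
Every column is a pivot column, so the columns are linearly independent.

yes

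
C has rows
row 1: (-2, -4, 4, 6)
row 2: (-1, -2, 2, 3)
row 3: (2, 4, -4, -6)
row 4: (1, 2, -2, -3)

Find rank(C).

1

Row reduce to echelon form.
R2 ← R2 − (1/2)·R1: [0, 0, 0, 0]
R3 ← R3 + R1: [0, 0, 0, 0]
R4 ← R4 + (1/2)·R1: [0, 0, 0, 0]
Echelon form has 1 nonzero row, so rank(C) = 1.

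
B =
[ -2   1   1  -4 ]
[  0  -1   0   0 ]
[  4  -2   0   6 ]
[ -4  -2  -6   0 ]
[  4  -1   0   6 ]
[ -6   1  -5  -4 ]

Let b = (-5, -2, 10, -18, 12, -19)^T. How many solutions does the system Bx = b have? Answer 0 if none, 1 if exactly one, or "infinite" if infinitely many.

infinite

Row reduce the augmented matrix [B | b].
R3 ← R3 + (2)·R1: [0, 0, 2, -2, 0]
R4 ← R4 − (2)·R1: [0, -4, -8, 8, -8]
R5 ← R5 + (2)·R1: [0, 1, 2, -2, 2]
R6 ← R6 − (3)·R1: [0, -2, -8, 8, -4]
R4 ← R4 − (4)·R2: [0, 0, -8, 8, 0]
R5 ← R5 + R2: [0, 0, 2, -2, 0]
R6 ← R6 − (2)·R2: [0, 0, -8, 8, 0]
R4 ← R4 + (4)·R3: [0, 0, 0, 0, 0]
R5 ← R5 − R3: [0, 0, 0, 0, 0]
R6 ← R6 + (4)·R3: [0, 0, 0, 0, 0]
The echelon form has 3 nonzero rows, and every pivot lies in the first 4 columns, so rank(B) = rank([B|b]) = 3.
The system is consistent.
rank = 3 < 4 unknowns, so there are infinitely many solutions.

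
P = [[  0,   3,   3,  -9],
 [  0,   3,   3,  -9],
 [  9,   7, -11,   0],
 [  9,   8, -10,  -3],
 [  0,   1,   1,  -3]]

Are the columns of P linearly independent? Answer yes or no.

Row reduce P to echelon form.
Swap R1 ↔ R3
R4 ← R4 − R1: [0, 1, 1, -3]
R3 ← R3 − R2: [0, 0, 0, 0]
R4 ← R4 − (1/3)·R2: [0, 0, 0, 0]
R5 ← R5 − (1/3)·R2: [0, 0, 0, 0]
2 pivots among 4 columns.
Only 2 < 4 pivot columns, so the columns are linearly dependent.

no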